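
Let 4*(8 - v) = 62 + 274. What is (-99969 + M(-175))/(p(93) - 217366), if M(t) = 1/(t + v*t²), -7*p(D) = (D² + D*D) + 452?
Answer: 58173835519/127964930700 ≈ 0.45461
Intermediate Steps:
v = -76 (v = 8 - (62 + 274)/4 = 8 - ¼*336 = 8 - 84 = -76)
p(D) = -452/7 - 2*D²/7 (p(D) = -((D² + D*D) + 452)/7 = -((D² + D²) + 452)/7 = -(2*D² + 452)/7 = -(452 + 2*D²)/7 = -452/7 - 2*D²/7)
M(t) = 1/(t - 76*t²)
(-99969 + M(-175))/(p(93) - 217366) = (-99969 + 1/((-175)*(1 - 76*(-175))))/((-452/7 - 2/7*93²) - 217366) = (-99969 - 1/(175*(1 + 13300)))/((-452/7 - 2/7*8649) - 217366) = (-99969 - 1/175/13301)/((-452/7 - 17298/7) - 217366) = (-99969 - 1/175*1/13301)/(-17750/7 - 217366) = (-99969 - 1/2327675)/(-1539312/7) = -232695342076/2327675*(-7/1539312) = 58173835519/127964930700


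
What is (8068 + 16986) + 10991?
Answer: 36045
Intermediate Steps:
(8068 + 16986) + 10991 = 25054 + 10991 = 36045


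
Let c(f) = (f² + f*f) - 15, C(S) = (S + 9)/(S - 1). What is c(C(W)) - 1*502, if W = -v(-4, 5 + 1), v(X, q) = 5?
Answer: -4645/9 ≈ -516.11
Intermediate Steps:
W = -5 (W = -1*5 = -5)
C(S) = (9 + S)/(-1 + S)
c(f) = -15 + 2*f² (c(f) = (f² + f²) - 15 = 2*f² - 15 = -15 + 2*f²)
c(C(W)) - 1*502 = (-15 + 2*((9 - 5)/(-1 - 5))²) - 1*502 = (-15 + 2*(4/(-6))²) - 502 = (-15 + 2*(-⅙*4)²) - 502 = (-15 + 2*(-⅔)²) - 502 = (-15 + 2*(4/9)) - 502 = (-15 + 8/9) - 502 = -127/9 - 502 = -4645/9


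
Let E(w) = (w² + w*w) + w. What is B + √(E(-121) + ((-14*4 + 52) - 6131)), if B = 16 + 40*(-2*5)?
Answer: -384 + √23026 ≈ -232.26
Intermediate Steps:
E(w) = w + 2*w² (E(w) = (w² + w²) + w = 2*w² + w = w + 2*w²)
B = -384 (B = 16 + 40*(-10) = 16 - 400 = -384)
B + √(E(-121) + ((-14*4 + 52) - 6131)) = -384 + √(-121*(1 + 2*(-121)) + ((-14*4 + 52) - 6131)) = -384 + √(-121*(1 - 242) + ((-56 + 52) - 6131)) = -384 + √(-121*(-241) + (-4 - 6131)) = -384 + √(29161 - 6135) = -384 + √23026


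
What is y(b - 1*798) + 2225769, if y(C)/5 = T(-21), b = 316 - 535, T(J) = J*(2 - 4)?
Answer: 2225979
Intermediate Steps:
T(J) = -2*J (T(J) = J*(-2) = -2*J)
b = -219
y(C) = 210 (y(C) = 5*(-2*(-21)) = 5*42 = 210)
y(b - 1*798) + 2225769 = 210 + 2225769 = 2225979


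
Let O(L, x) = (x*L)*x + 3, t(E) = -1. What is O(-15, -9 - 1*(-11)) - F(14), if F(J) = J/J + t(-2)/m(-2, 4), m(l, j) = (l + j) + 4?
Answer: -347/6 ≈ -57.833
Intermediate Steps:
m(l, j) = 4 + j + l (m(l, j) = (j + l) + 4 = 4 + j + l)
O(L, x) = 3 + L*x² (O(L, x) = (L*x)*x + 3 = L*x² + 3 = 3 + L*x²)
F(J) = ⅚ (F(J) = J/J - 1/(4 + 4 - 2) = 1 - 1/6 = 1 - 1*⅙ = 1 - ⅙ = ⅚)
O(-15, -9 - 1*(-11)) - F(14) = (3 - 15*(-9 - 1*(-11))²) - 1*⅚ = (3 - 15*(-9 + 11)²) - ⅚ = (3 - 15*2²) - ⅚ = (3 - 15*4) - ⅚ = (3 - 60) - ⅚ = -57 - ⅚ = -347/6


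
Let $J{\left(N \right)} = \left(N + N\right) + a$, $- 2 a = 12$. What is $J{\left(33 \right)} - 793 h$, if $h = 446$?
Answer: $-353618$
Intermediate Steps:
$a = -6$ ($a = \left(- \frac{1}{2}\right) 12 = -6$)
$J{\left(N \right)} = -6 + 2 N$ ($J{\left(N \right)} = \left(N + N\right) - 6 = 2 N - 6 = -6 + 2 N$)
$J{\left(33 \right)} - 793 h = \left(-6 + 2 \cdot 33\right) - 353678 = \left(-6 + 66\right) - 353678 = 60 - 353678 = -353618$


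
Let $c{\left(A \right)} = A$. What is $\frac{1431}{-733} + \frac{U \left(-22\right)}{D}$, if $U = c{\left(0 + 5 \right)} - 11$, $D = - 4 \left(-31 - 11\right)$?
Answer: $- \frac{11971}{10262} \approx -1.1665$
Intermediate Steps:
$D = 168$ ($D = \left(-4\right) \left(-42\right) = 168$)
$U = -6$ ($U = \left(0 + 5\right) - 11 = 5 - 11 = -6$)
$\frac{1431}{-733} + \frac{U \left(-22\right)}{D} = \frac{1431}{-733} + \frac{\left(-6\right) \left(-22\right)}{168} = 1431 \left(- \frac{1}{733}\right) + 132 \cdot \frac{1}{168} = - \frac{1431}{733} + \frac{11}{14} = - \frac{11971}{10262}$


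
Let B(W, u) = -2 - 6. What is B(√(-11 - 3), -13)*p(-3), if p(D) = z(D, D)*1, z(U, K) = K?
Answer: 24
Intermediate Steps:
p(D) = D (p(D) = D*1 = D)
B(W, u) = -8
B(√(-11 - 3), -13)*p(-3) = -8*(-3) = 24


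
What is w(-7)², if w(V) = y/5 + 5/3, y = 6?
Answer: 1849/225 ≈ 8.2178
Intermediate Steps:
w(V) = 43/15 (w(V) = 6/5 + 5/3 = 43/15)
w(-7)² = (43/15)² = 1849/225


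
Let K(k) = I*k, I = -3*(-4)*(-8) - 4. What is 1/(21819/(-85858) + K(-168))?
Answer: 85858/1442392581 ≈ 5.9525e-5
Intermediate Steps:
I = -100 (I = 12*(-8) - 4 = -96 - 4 = -100)
K(k) = -100*k
1/(21819/(-85858) + K(-168)) = 1/(21819/(-85858) - 100*(-168)) = 1/(21819*(-1/85858) + 16800) = 1/(-21819/85858 + 16800) = 1/(1442392581/85858) = 85858/1442392581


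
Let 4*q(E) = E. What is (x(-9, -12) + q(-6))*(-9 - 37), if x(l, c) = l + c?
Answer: 1035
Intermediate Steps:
q(E) = E/4
x(l, c) = c + l
(x(-9, -12) + q(-6))*(-9 - 37) = ((-12 - 9) + (1/4)*(-6))*(-9 - 37) = (-21 - 3/2)*(-46) = -45/2*(-46) = 1035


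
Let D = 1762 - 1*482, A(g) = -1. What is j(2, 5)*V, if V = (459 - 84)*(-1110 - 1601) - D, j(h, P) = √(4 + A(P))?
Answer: -1017905*√3 ≈ -1.7631e+6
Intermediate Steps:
D = 1280 (D = 1762 - 482 = 1280)
j(h, P) = √3 (j(h, P) = √(4 - 1) = √3)
V = -1017905 (V = (459 - 84)*(-1110 - 1601) - 1*1280 = 375*(-2711) - 1280 = -1016625 - 1280 = -1017905)
j(2, 5)*V = √3*(-1017905) = -1017905*√3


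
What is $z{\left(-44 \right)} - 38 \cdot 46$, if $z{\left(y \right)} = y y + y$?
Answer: $144$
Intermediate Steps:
$z{\left(y \right)} = y + y^{2}$ ($z{\left(y \right)} = y^{2} + y = y + y^{2}$)
$z{\left(-44 \right)} - 38 \cdot 46 = - 44 \left(1 - 44\right) - 38 \cdot 46 = \left(-44\right) \left(-43\right) - 1748 = 1892 - 1748 = 144$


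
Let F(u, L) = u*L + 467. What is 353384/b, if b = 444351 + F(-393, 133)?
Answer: 353384/392549 ≈ 0.90023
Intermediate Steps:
F(u, L) = 467 + L*u (F(u, L) = L*u + 467 = 467 + L*u)
b = 392549 (b = 444351 + (467 + 133*(-393)) = 444351 + (467 - 52269) = 444351 - 51802 = 392549)
353384/b = 353384/392549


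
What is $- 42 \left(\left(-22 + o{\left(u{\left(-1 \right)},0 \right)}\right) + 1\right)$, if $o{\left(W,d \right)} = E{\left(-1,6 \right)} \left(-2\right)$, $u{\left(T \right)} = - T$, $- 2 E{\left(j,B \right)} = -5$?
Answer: $1092$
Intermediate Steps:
$E{\left(j,B \right)} = \frac{5}{2}$ ($E{\left(j,B \right)} = \left(- \frac{1}{2}\right) \left(-5\right) = \frac{5}{2}$)
$o{\left(W,d \right)} = -5$ ($o{\left(W,d \right)} = \frac{5}{2} \left(-2\right) = -5$)
$- 42 \left(\left(-22 + o{\left(u{\left(-1 \right)},0 \right)}\right) + 1\right) = - 42 \left(\left(-22 - 5\right) + 1\right) = - 42 \left(-27 + 1\right) = \left(-42\right) \left(-26\right) = 1092$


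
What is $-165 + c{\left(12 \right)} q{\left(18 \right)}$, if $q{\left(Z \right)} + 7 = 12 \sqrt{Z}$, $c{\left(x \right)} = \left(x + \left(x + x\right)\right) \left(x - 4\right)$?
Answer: $-2181 + 10368 \sqrt{2} \approx 12482.0$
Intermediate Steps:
$c{\left(x \right)} = 3 x \left(-4 + x\right)$ ($c{\left(x \right)} = \left(x + 2 x\right) \left(-4 + x\right) = 3 x \left(-4 + x\right)$)
$q{\left(Z \right)} = -7 + 12 \sqrt{Z}$
$-165 + c{\left(12 \right)} q{\left(18 \right)} = -165 + 3 \cdot 12 \left(-4 + 12\right) \left(-7 + 12 \sqrt{18}\right) = -165 + 3 \cdot 12 \cdot 8 \left(-7 + 12 \cdot 3 \sqrt{2}\right) = -165 + 288 \left(-7 + 36 \sqrt{2}\right) = -165 - \left(2016 - 10368 \sqrt{2}\right) = -2181 + 10368 \sqrt{2}$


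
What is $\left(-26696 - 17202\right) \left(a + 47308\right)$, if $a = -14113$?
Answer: $-1457194110$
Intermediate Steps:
$\left(-26696 - 17202\right) \left(a + 47308\right) = \left(-26696 - 17202\right) \left(-14113 + 47308\right) = \left(-43898\right) 33195 = -1457194110$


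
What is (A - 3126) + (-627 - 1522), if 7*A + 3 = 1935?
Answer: -4999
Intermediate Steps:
A = 276 (A = -3/7 + (⅐)*1935 = -3/7 + 1935/7 = 276)
(A - 3126) + (-627 - 1522) = (276 - 3126) + (-627 - 1522) = -2850 - 2149 = -4999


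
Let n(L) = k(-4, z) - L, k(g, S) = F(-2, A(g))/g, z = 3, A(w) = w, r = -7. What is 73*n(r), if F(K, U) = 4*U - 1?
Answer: 3285/4 ≈ 821.25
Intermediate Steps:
F(K, U) = -1 + 4*U
k(g, S) = (-1 + 4*g)/g
n(L) = 17/4 - L (n(L) = (4 - 1/(-4)) - L = (4 - 1*(-1/4)) - L = (4 + 1/4) - L = 17/4 - L)
73*n(r) = 73*(17/4 - 1*(-7)) = 73*(17/4 + 7) = 73*(45/4) = 3285/4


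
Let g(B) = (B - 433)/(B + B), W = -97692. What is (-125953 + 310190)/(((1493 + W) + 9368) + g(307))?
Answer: -56560759/26657180 ≈ -2.1218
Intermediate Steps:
g(B) = (-433 + B)/(2*B) (g(B) = (-433 + B)/((2*B)) = (-433 + B)*(1/(2*B)) = (-433 + B)/(2*B))
(-125953 + 310190)/(((1493 + W) + 9368) + g(307)) = (-125953 + 310190)/(((1493 - 97692) + 9368) + (½)*(-433 + 307)/307) = 184237/((-96199 + 9368) + (½)*(1/307)*(-126)) = 184237/(-86831 - 63/307) = 184237/(-26657180/307) = 184237*(-307/26657180) = -56560759/26657180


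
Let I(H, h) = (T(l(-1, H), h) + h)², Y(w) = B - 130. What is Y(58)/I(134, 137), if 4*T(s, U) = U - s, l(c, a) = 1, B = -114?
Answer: -244/29241 ≈ -0.0083444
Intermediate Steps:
T(s, U) = -s/4 + U/4 (T(s, U) = (U - s)/4 = -s/4 + U/4)
Y(w) = -244 (Y(w) = -114 - 130 = -244)
I(H, h) = (-¼ + 5*h/4)² (I(H, h) = ((-¼*1 + h/4) + h)² = ((-¼ + h/4) + h)² = (-¼ + 5*h/4)²)
Y(58)/I(134, 137) = -244*16/(-1 + 5*137)² = -244*16/(-1 + 685)² = -244/((1/16)*684²) = -244/((1/16)*467856) = -244/29241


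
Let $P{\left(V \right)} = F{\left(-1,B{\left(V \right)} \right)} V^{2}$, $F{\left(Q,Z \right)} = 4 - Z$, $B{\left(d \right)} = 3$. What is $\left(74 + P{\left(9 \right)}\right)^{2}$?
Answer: $24025$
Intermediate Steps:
$P{\left(V \right)} = V^{2}$ ($P{\left(V \right)} = \left(4 - 3\right) V^{2} = 1 V^{2} = V^{2}$)
$\left(74 + P{\left(9 \right)}\right)^{2} = \left(74 + 9^{2}\right)^{2} = \left(74 + 81\right)^{2} = 155^{2} = 24025$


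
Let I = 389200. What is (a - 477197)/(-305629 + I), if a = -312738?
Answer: -789935/83571 ≈ -9.4523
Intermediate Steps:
(a - 477197)/(-305629 + I) = (-312738 - 477197)/(-305629 + 389200) = -789935/83571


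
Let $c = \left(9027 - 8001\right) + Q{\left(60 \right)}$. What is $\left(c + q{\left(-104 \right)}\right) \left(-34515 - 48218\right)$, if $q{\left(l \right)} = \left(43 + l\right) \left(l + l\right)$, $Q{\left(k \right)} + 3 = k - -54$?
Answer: $-1143783725$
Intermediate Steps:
$Q{\left(k \right)} = 51 + k$ ($Q{\left(k \right)} = -3 + \left(k - -54\right) = -3 + \left(k + 54\right) = -3 + \left(54 + k\right) = 51 + k$)
$q{\left(l \right)} = 2 l \left(43 + l\right)$ ($q{\left(l \right)} = \left(43 + l\right) 2 l = 2 l \left(43 + l\right)$)
$c = 1137$ ($c = \left(9027 - 8001\right) + \left(51 + 60\right) = 1026 + 111 = 1137$)
$\left(c + q{\left(-104 \right)}\right) \left(-34515 - 48218\right) = \left(1137 + 2 \left(-104\right) \left(43 - 104\right)\right) \left(-34515 - 48218\right) = \left(1137 + 2 \left(-104\right) \left(-61\right)\right) \left(-82733\right) = \left(1137 + 12688\right) \left(-82733\right) = 13825 \left(-82733\right) = -1143783725$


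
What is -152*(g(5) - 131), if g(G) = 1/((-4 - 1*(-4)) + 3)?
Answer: 59584/3 ≈ 19861.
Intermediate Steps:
g(G) = ⅓ (g(G) = 1/((-4 + 4) + 3) = 1/(0 + 3) = 1/3 = ⅓)
-152*(g(5) - 131) = -152*(⅓ - 131) = -152*(-392/3) = 59584/3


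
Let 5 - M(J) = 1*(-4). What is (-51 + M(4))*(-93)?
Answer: 3906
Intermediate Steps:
M(J) = 9 (M(J) = 5 - (-4) = 5 - 1*(-4) = 5 + 4 = 9)
(-51 + M(4))*(-93) = (-51 + 9)*(-93) = -42*(-93) = 3906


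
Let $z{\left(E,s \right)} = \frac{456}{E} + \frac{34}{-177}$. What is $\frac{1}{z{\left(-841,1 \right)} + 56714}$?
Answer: $\frac{148857}{8442166592} \approx 1.7633 \cdot 10^{-5}$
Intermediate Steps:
$z{\left(E,s \right)} = - \frac{34}{177} + \frac{456}{E}$ ($z{\left(E,s \right)} = \frac{456}{E} + 34 \left(- \frac{1}{177}\right) = \frac{456}{E} - \frac{34}{177} = - \frac{34}{177} + \frac{456}{E}$)
$\frac{1}{z{\left(-841,1 \right)} + 56714} = \frac{1}{\left(- \frac{34}{177} + \frac{456}{-841}\right) + 56714} = \frac{1}{\left(- \frac{34}{177} + 456 \left(- \frac{1}{841}\right)\right) + 56714} = \frac{1}{\left(- \frac{34}{177} - \frac{456}{841}\right) + 56714} = \frac{1}{- \frac{109306}{148857} + 56714} = \frac{1}{\frac{8442166592}{148857}} = \frac{148857}{8442166592}$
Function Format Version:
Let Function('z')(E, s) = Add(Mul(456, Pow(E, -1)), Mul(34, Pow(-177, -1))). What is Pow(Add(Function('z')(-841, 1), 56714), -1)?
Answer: Rational(148857, 8442166592) ≈ 1.7633e-5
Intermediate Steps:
Function('z')(E, s) = Add(Rational(-34, 177), Mul(456, Pow(E, -1))) (Function('z')(E, s) = Add(Mul(456, Pow(E, -1)), Mul(34, Rational(-1, 177))) = Add(Mul(456, Pow(E, -1)), Rational(-34, 177)) = Add(Rational(-34, 177), Mul(456, Pow(E, -1))))
Pow(Add(Function('z')(-841, 1), 56714), -1) = Pow(Add(Add(Rational(-34, 177), Mul(456, Pow(-841, -1))), 56714), -1) = Pow(Add(Add(Rational(-34, 177), Mul(456, Rational(-1, 841))), 56714), -1) = Pow(Add(Add(Rational(-34, 177), Rational(-456, 841)), 56714), -1) = Pow(Add(Rational(-109306, 148857), 56714), -1) = Pow(Rational(8442166592, 148857), -1) = Rational(148857, 8442166592)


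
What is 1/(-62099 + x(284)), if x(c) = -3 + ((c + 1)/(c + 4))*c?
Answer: -24/1483703 ≈ -1.6176e-5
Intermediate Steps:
x(c) = -3 + c*(1 + c)/(4 + c) (x(c) = -3 + ((1 + c)/(4 + c))*c = -3 + c*(1 + c)/(4 + c))
1/(-62099 + x(284)) = 1/(-62099 + (-12 + 284**2 - 2*284)/(4 + 284)) = 1/(-62099 + (-12 + 80656 - 568)/288) = 1/(-62099 + (1/288)*80076) = 1/(-62099 + 6673/24) = 1/(-1483703/24) = -24/1483703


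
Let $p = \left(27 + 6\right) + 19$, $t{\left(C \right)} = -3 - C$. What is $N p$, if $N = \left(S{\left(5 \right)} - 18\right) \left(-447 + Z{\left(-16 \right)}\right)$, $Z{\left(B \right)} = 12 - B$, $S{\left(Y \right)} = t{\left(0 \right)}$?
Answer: $457548$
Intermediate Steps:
$S{\left(Y \right)} = -3$ ($S{\left(Y \right)} = -3 - 0 = -3 + 0 = -3$)
$N = 8799$ ($N = \left(-3 - 18\right) \left(-447 + \left(12 - -16\right)\right) = - 21 \left(-447 + \left(12 + 16\right)\right) = - 21 \left(-447 + 28\right) = \left(-21\right) \left(-419\right) = 8799$)
$p = 52$ ($p = 33 + 19 = 52$)
$N p = 8799 \cdot 52 = 457548$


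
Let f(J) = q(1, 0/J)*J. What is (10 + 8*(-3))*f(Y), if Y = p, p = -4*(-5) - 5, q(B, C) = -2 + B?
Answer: 210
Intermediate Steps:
p = 15 (p = 20 - 5 = 15)
Y = 15
f(J) = -J (f(J) = (-2 + 1)*J = -J)
(10 + 8*(-3))*f(Y) = (10 + 8*(-3))*(-1*15) = (10 - 24)*(-15) = -14*(-15) = 210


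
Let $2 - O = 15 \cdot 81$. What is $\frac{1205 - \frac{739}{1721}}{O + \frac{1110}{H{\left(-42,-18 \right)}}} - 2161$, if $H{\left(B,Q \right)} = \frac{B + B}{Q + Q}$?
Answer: $- \frac{19208688503}{8882081} \approx -2162.6$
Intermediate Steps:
$H{\left(B,Q \right)} = \frac{B}{Q}$ ($H{\left(B,Q \right)} = \frac{2 B}{2 Q} = 2 B \frac{1}{2 Q} = \frac{B}{Q}$)
$O = -1213$ ($O = 2 - 15 \cdot 81 = 2 - 1215 = -1213$)
$\frac{1205 - \frac{739}{1721}}{O + \frac{1110}{H{\left(-42,-18 \right)}}} - 2161 = \frac{1205 - \frac{739}{1721}}{-1213 + \frac{1110}{\left(-42\right) \frac{1}{-18}}} - 2161 = \frac{1205 - \frac{739}{1721}}{-1213 + \frac{1110}{\left(-42\right) \left(- \frac{1}{18}\right)}} - 2161 = \frac{1205 - \frac{739}{1721}}{-1213 + \frac{1110}{\frac{7}{3}}} - 2161 = \frac{2073066}{1721 \left(-1213 + 1110 \cdot \frac{3}{7}\right)} - 2161 = \frac{2073066}{1721 \left(-1213 + \frac{3330}{7}\right)} - 2161 = \frac{2073066}{1721 \left(- \frac{5161}{7}\right)} - 2161 = \frac{2073066}{1721} \left(- \frac{7}{5161}\right) - 2161 = - \frac{14511462}{8882081} - 2161 = - \frac{19208688503}{8882081}$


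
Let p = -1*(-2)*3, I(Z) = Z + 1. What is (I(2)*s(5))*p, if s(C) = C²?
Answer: 450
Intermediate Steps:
I(Z) = 1 + Z
p = 6 (p = 2*3 = 6)
(I(2)*s(5))*p = ((1 + 2)*5²)*6 = (3*25)*6 = 75*6 = 450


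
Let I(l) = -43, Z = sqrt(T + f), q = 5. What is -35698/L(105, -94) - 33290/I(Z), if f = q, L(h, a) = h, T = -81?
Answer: 1960436/4515 ≈ 434.21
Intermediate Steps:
f = 5
Z = 2*I*sqrt(19) (Z = sqrt(-81 + 5) = sqrt(-76) = 2*I*sqrt(19) ≈ 8.7178*I)
-35698/L(105, -94) - 33290/I(Z) = -35698/105 - 33290/(-43) = -35698*1/105 - 33290*(-1/43) = -35698/105 + 33290/43 = 1960436/4515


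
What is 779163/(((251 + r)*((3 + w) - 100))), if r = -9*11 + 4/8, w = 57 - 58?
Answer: -111309/2135 ≈ -52.135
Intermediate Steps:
w = -1
r = -197/2 (r = -99 + 4*(⅛) = -99 + ½ = -197/2 ≈ -98.500)
779163/(((251 + r)*((3 + w) - 100))) = 779163/(((251 - 197/2)*((3 - 1) - 100))) = 779163/((305*(2 - 100)/2)) = 779163/(((305/2)*(-98))) = 779163/(-14945) = 779163*(-1/14945) = -111309/2135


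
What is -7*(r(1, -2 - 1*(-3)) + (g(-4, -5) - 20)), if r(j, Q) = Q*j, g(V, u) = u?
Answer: 168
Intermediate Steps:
-7*(r(1, -2 - 1*(-3)) + (g(-4, -5) - 20)) = -7*((-2 - 1*(-3))*1 + (-5 - 20)) = -7*((-2 + 3)*1 - 25) = -7*(1*1 - 25) = -7*(1 - 25) = -7*(-24) = 168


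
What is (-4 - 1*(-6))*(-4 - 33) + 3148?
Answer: 3074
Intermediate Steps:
(-4 - 1*(-6))*(-4 - 33) + 3148 = (-4 + 6)*(-37) + 3148 = 2*(-37) + 3148 = -74 + 3148 = 3074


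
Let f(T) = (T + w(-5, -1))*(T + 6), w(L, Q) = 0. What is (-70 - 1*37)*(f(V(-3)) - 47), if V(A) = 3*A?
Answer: 2140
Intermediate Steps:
f(T) = T*(6 + T) (f(T) = (T + 0)*(T + 6) = T*(6 + T))
(-70 - 1*37)*(f(V(-3)) - 47) = (-70 - 1*37)*((3*(-3))*(6 + 3*(-3)) - 47) = (-70 - 37)*(-9*(6 - 9) - 47) = -107*(-9*(-3) - 47) = -107*(27 - 47) = -107*(-20) = 2140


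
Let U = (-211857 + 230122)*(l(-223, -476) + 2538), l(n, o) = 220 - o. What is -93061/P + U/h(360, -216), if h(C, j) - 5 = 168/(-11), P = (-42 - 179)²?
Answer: -31734895207403/5519033 ≈ -5.7501e+6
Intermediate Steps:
P = 48841 (P = (-221)² = 48841)
h(C, j) = -113/11 (h(C, j) = 5 + 168/(-11) = 5 + 168*(-1/11) = 5 - 168/11 = -113/11)
U = 59069010 (U = (-211857 + 230122)*((220 - 1*(-476)) + 2538) = 18265*((220 + 476) + 2538) = 18265*(696 + 2538) = 18265*3234 = 59069010)
-93061/P + U/h(360, -216) = -93061/48841 + 59069010/(-113/11) = -93061*1/48841 + 59069010*(-11/113) = -93061/48841 - 649759110/113 = -31734895207403/5519033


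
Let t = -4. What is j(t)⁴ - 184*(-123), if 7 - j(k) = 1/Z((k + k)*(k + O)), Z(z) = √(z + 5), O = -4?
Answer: 119202400/4761 - 94696*√69/4761 ≈ 24872.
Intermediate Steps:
Z(z) = √(5 + z)
j(k) = 7 - 1/√(5 + 2*k*(-4 + k)) (j(k) = 7 - 1/(√(5 + (k + k)*(k - 4))) = 7 - 1/(√(5 + (2*k)*(-4 + k))) = 7 - 1/(√(5 + 2*k*(-4 + k))) = 7 - 1/√(5 + 2*k*(-4 + k)))
j(t)⁴ - 184*(-123) = (7 - 1/√(5 - 8*(-4) + 2*(-4)²))⁴ - 184*(-123) = (7 - 1/√(5 + 32 + 2*16))⁴ - 1*(-22632) = (7 - 1/√(5 + 32 + 32))⁴ + 22632 = (7 - 1/√69)⁴ + 22632 = (7 - √69/69)⁴ + 22632 = 22632 + (7 - √69/69)⁴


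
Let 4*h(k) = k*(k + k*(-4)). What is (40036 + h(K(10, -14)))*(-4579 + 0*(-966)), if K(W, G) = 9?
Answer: -732186679/4 ≈ -1.8305e+8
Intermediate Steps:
h(k) = -3*k²/4 (h(k) = (k*(k + k*(-4)))/4 = (k*(k - 4*k))/4 = (k*(-3*k))/4 = (-3*k²)/4 = -3*k²/4)
(40036 + h(K(10, -14)))*(-4579 + 0*(-966)) = (40036 - ¾*9²)*(-4579 + 0*(-966)) = (40036 - ¾*81)*(-4579 + 0) = (40036 - 243/4)*(-4579) = (159901/4)*(-4579) = -732186679/4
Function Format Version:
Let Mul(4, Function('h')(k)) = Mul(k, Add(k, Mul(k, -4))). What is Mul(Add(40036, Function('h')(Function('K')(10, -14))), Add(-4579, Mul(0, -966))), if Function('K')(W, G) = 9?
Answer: Rational(-732186679, 4) ≈ -1.8305e+8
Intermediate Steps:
Function('h')(k) = Mul(Rational(-3, 4), Pow(k, 2)) (Function('h')(k) = Mul(Rational(1, 4), Mul(k, Add(k, Mul(k, -4)))) = Mul(Rational(1, 4), Mul(k, Add(k, Mul(-4, k)))) = Mul(Rational(1, 4), Mul(k, Mul(-3, k))) = Mul(Rational(1, 4), Mul(-3, Pow(k, 2))) = Mul(Rational(-3, 4), Pow(k, 2)))
Mul(Add(40036, Function('h')(Function('K')(10, -14))), Add(-4579, Mul(0, -966))) = Mul(Add(40036, Mul(Rational(-3, 4), Pow(9, 2))), Add(-4579, Mul(0, -966))) = Mul(Add(40036, Mul(Rational(-3, 4), 81)), Add(-4579, 0)) = Mul(Add(40036, Rational(-243, 4)), -4579) = Mul(Rational(159901, 4), -4579) = Rational(-732186679, 4)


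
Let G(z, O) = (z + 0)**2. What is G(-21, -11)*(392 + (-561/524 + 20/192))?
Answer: 361446393/2096 ≈ 1.7245e+5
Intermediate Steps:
G(z, O) = z**2
G(-21, -11)*(392 + (-561/524 + 20/192)) = (-21)**2*(392 + (-561/524 + 20/192)) = 441*(392 + (-561*1/524 + 20*(1/192))) = 441*(392 + (-561/524 + 5/48)) = 441*(392 - 6077/6288) = 441*(2458819/6288) = 361446393/2096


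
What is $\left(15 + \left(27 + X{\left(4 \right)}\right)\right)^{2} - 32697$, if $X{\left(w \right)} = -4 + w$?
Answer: $-30933$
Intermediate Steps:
$\left(15 + \left(27 + X{\left(4 \right)}\right)\right)^{2} - 32697 = \left(15 + \left(27 + \left(-4 + 4\right)\right)\right)^{2} - 32697 = \left(15 + \left(27 + 0\right)\right)^{2} - 32697 = \left(15 + 27\right)^{2} - 32697 = 42^{2} - 32697 = 1764 - 32697 = -30933$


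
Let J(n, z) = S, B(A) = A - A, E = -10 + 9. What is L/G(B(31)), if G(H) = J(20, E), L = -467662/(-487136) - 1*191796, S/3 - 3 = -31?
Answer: 3593471869/1573824 ≈ 2283.3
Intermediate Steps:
E = -1
S = -84 (S = 9 + 3*(-31) = 9 - 93 = -84)
L = -3593471869/18736 (L = -467662*(-1/487136) - 191796 = 17987/18736 - 191796 = -3593471869/18736 ≈ -1.9180e+5)
B(A) = 0
J(n, z) = -84
G(H) = -84
L/G(B(31)) = -3593471869/18736/(-84) = -3593471869/18736*(-1/84) = 3593471869/1573824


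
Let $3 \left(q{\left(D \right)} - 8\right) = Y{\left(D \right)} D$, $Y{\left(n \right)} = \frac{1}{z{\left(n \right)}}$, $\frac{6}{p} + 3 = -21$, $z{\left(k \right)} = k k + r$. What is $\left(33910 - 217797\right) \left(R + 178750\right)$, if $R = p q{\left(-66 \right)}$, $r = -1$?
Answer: $- \frac{286292767598717}{8710} \approx -3.2869 \cdot 10^{10}$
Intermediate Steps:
$z{\left(k \right)} = -1 + k^{2}$ ($z{\left(k \right)} = k k - 1 = k^{2} - 1 = -1 + k^{2}$)
$p = - \frac{1}{4}$ ($p = \frac{6}{-3 - 21} = \frac{6}{-24} = 6 \left(- \frac{1}{24}\right) = - \frac{1}{4} \approx -0.25$)
$Y{\left(n \right)} = \frac{1}{-1 + n^{2}}$
$q{\left(D \right)} = 8 + \frac{D}{3 \left(-1 + D^{2}\right)}$ ($q{\left(D \right)} = 8 + \frac{\frac{1}{-1 + D^{2}} D}{3} = 8 + \frac{D \frac{1}{-1 + D^{2}}}{3} = 8 + \frac{D}{3 \left(-1 + D^{2}\right)}$)
$R = - \frac{17409}{8710}$ ($R = - \frac{\frac{1}{3} \frac{1}{-1 + \left(-66\right)^{2}} \left(-24 - 66 + 24 \left(-66\right)^{2}\right)}{4} = - \frac{\frac{1}{3} \frac{1}{-1 + 4356} \left(-24 - 66 + 24 \cdot 4356\right)}{4} = - \frac{\frac{1}{3} \cdot \frac{1}{4355} \left(-24 - 66 + 104544\right)}{4} = - \frac{\frac{1}{3} \cdot \frac{1}{4355} \cdot 104454}{4} = \left(- \frac{1}{4}\right) \frac{34818}{4355} = - \frac{17409}{8710} \approx -1.9987$)
$\left(33910 - 217797\right) \left(R + 178750\right) = \left(33910 - 217797\right) \left(- \frac{17409}{8710} + 178750\right) = \left(-183887\right) \frac{1556895091}{8710} = - \frac{286292767598717}{8710}$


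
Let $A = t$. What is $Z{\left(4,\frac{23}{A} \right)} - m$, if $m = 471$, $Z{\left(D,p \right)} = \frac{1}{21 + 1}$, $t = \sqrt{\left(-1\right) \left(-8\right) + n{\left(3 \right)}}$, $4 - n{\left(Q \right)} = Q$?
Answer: $- \frac{10361}{22} \approx -470.95$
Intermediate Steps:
$n{\left(Q \right)} = 4 - Q$
$t = 3$ ($t = \sqrt{\left(-1\right) \left(-8\right) + \left(4 - 3\right)} = \sqrt{8 + \left(4 - 3\right)} = \sqrt{8 + 1} = \sqrt{9} = 3$)
$A = 3$
$Z{\left(D,p \right)} = \frac{1}{22}$
$Z{\left(4,\frac{23}{A} \right)} - m = \frac{1}{22} - 471 = - \frac{10361}{22}$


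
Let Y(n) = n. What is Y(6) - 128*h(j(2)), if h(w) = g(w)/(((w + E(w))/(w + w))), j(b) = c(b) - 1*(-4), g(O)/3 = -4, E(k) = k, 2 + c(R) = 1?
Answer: 1542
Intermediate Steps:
c(R) = -1 (c(R) = -2 + 1 = -1)
g(O) = -12 (g(O) = 3*(-4) = -12)
j(b) = 3 (j(b) = -1 - 1*(-4) = -1 + 4 = 3)
h(w) = -12 (h(w) = -12/((w + w)/(w + w)) = -12/((2*w)/((2*w))) = -12/((2*w)*(1/(2*w))) = -12/1 = -12*1 = -12)
Y(6) - 128*h(j(2)) = 6 - 128*(-12) = 6 + 1536 = 1542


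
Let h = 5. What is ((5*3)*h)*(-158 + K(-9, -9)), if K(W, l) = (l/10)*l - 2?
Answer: -22785/2 ≈ -11393.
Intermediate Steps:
K(W, l) = -2 + l²/10 (K(W, l) = (l*(⅒))*l - 2 = (l/10)*l - 2 = l²/10 - 2 = -2 + l²/10)
((5*3)*h)*(-158 + K(-9, -9)) = ((5*3)*5)*(-158 + (-2 + (⅒)*(-9)²)) = (15*5)*(-158 + (-2 + (⅒)*81)) = 75*(-158 + (-2 + 81/10)) = 75*(-158 + 61/10) = 75*(-1519/10) = -22785/2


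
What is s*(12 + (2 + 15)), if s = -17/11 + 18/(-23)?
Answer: -17081/253 ≈ -67.514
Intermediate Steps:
s = -589/253 (s = -17*1/11 + 18*(-1/23) = -17/11 - 18/23 = -589/253 ≈ -2.3281)
s*(12 + (2 + 15)) = -589*(12 + (2 + 15))/253 = -589*(12 + 17)/253 = -589/253*29 = -17081/253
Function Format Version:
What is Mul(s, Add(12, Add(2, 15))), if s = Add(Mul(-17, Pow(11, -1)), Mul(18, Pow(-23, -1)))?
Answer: Rational(-17081, 253) ≈ -67.514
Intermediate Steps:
s = Rational(-589, 253) (s = Add(Mul(-17, Rational(1, 11)), Mul(18, Rational(-1, 23))) = Add(Rational(-17, 11), Rational(-18, 23)) = Rational(-589, 253) ≈ -2.3281)
Mul(s, Add(12, Add(2, 15))) = Mul(Rational(-589, 253), Add(12, Add(2, 15))) = Mul(Rational(-589, 253), Add(12, 17)) = Mul(Rational(-589, 253), 29) = Rational(-17081, 253)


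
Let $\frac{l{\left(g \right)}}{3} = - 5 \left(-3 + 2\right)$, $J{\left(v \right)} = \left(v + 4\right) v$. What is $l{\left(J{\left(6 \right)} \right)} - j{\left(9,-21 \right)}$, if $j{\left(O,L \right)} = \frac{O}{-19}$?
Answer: $\frac{294}{19} \approx 15.474$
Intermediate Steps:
$J{\left(v \right)} = v \left(4 + v\right)$ ($J{\left(v \right)} = \left(4 + v\right) v = v \left(4 + v\right)$)
$l{\left(g \right)} = 15$ ($l{\left(g \right)} = 3 \left(- 5 \left(-3 + 2\right)\right) = 3 \left(\left(-5\right) \left(-1\right)\right) = 3 \cdot 5 = 15$)
$j{\left(O,L \right)} = - \frac{O}{19}$ ($j{\left(O,L \right)} = O \left(- \frac{1}{19}\right) = - \frac{O}{19}$)
$l{\left(J{\left(6 \right)} \right)} - j{\left(9,-21 \right)} = 15 - \left(- \frac{1}{19}\right) 9 = 15 - - \frac{9}{19} = 15 + \frac{9}{19} = \frac{294}{19}$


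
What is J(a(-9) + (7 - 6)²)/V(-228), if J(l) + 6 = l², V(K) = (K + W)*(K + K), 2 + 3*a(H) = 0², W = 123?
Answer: -53/430920 ≈ -0.00012299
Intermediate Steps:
a(H) = -⅔ (a(H) = -⅔ + (⅓)*0² = -⅔ + (⅓)*0 = -⅔ + 0 = -⅔)
V(K) = 2*K*(123 + K) (V(K) = (K + 123)*(K + K) = (123 + K)*(2*K) = 2*K*(123 + K))
J(l) = -6 + l²
J(a(-9) + (7 - 6)²)/V(-228) = (-6 + (-⅔ + (7 - 6)²)²)/((2*(-228)*(123 - 228))) = (-6 + (-⅔ + 1²)²)/((2*(-228)*(-105))) = (-6 + (-⅔ + 1)²)/47880 = (-6 + (⅓)²)*(1/47880) = (-6 + ⅑)*(1/47880) = -53/9*1/47880 = -53/430920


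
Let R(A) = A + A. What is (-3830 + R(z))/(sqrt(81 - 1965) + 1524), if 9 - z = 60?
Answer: -499364/193705 + 1966*I*sqrt(471)/581115 ≈ -2.578 + 0.073423*I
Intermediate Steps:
z = -51 (z = 9 - 1*60 = 9 - 60 = -51)
R(A) = 2*A
(-3830 + R(z))/(sqrt(81 - 1965) + 1524) = (-3830 + 2*(-51))/(sqrt(81 - 1965) + 1524) = (-3830 - 102)/(sqrt(-1884) + 1524) = -3932/(2*I*sqrt(471) + 1524) = -3932/(1524 + 2*I*sqrt(471))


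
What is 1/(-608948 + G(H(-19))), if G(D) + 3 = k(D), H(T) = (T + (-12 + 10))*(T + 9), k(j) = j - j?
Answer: -1/608951 ≈ -1.6422e-6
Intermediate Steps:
k(j) = 0
H(T) = (-2 + T)*(9 + T) (H(T) = (T - 2)*(9 + T) = (-2 + T)*(9 + T))
G(D) = -3 (G(D) = -3 + 0 = -3)
1/(-608948 + G(H(-19))) = 1/(-608948 - 3) = 1/(-608951) = -1/608951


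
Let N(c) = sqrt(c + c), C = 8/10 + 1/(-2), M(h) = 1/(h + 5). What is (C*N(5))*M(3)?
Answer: 3*sqrt(10)/80 ≈ 0.11859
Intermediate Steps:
M(h) = 1/(5 + h)
C = 3/10 (C = 8*(1/10) + 1*(-1/2) = 4/5 - 1/2 = 3/10 ≈ 0.30000)
N(c) = sqrt(2)*sqrt(c) (N(c) = sqrt(2*c) = sqrt(2)*sqrt(c))
(C*N(5))*M(3) = (3*(sqrt(2)*sqrt(5))/10)/(5 + 3) = (3*sqrt(10)/10)/8 = (3*sqrt(10)/10)*(1/8) = 3*sqrt(10)/80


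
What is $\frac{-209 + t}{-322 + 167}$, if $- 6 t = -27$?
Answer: $\frac{409}{310} \approx 1.3194$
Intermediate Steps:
$t = \frac{9}{2}$ ($t = \left(- \frac{1}{6}\right) \left(-27\right) = \frac{9}{2} \approx 4.5$)
$\frac{-209 + t}{-322 + 167} = \frac{-209 + \frac{9}{2}}{-322 + 167} = \frac{1}{-155} \left(- \frac{409}{2}\right) = \left(- \frac{1}{155}\right) \left(- \frac{409}{2}\right) = \frac{409}{310}$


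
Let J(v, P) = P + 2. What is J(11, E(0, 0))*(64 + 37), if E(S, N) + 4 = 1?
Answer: -101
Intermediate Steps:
E(S, N) = -3 (E(S, N) = -4 + 1 = -3)
J(v, P) = 2 + P
J(11, E(0, 0))*(64 + 37) = (2 - 3)*(64 + 37) = -1*101 = -101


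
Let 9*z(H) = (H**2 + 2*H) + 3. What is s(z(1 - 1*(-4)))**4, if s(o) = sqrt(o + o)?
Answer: 5776/81 ≈ 71.309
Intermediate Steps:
z(H) = 1/3 + H**2/9 + 2*H/9 (z(H) = ((H**2 + 2*H) + 3)/9 = (3 + H**2 + 2*H)/9 = 1/3 + H**2/9 + 2*H/9)
s(o) = sqrt(2)*sqrt(o) (s(o) = sqrt(2*o) = sqrt(2)*sqrt(o))
s(z(1 - 1*(-4)))**4 = (sqrt(2)*sqrt(1/3 + (1 - 1*(-4))**2/9 + 2*(1 - 1*(-4))/9))**4 = (sqrt(2)*sqrt(1/3 + (1 + 4)**2/9 + 2*(1 + 4)/9))**4 = (sqrt(2)*sqrt(1/3 + (1/9)*5**2 + (2/9)*5))**4 = (sqrt(2)*sqrt(1/3 + (1/9)*25 + 10/9))**4 = (sqrt(2)*sqrt(1/3 + 25/9 + 10/9))**4 = (sqrt(2)*sqrt(38/9))**4 = (sqrt(2)*(sqrt(38)/3))**4 = (2*sqrt(19)/3)**4 = 5776/81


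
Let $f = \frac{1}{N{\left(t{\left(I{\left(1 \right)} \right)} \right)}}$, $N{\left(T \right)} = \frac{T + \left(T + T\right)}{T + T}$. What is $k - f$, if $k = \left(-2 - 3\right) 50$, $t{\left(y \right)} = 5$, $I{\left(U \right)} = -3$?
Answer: $- \frac{752}{3} \approx -250.67$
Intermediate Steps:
$k = -250$ ($k = \left(-2 - 3\right) 50 = \left(-5\right) 50 = -250$)
$N{\left(T \right)} = \frac{3}{2}$ ($N{\left(T \right)} = \frac{T + 2 T}{2 T} = 3 T \frac{1}{2 T} = \frac{3}{2}$)
$f = \frac{2}{3}$ ($f = \frac{1}{\frac{3}{2}} = \frac{2}{3} \approx 0.66667$)
$k - f = -250 - \frac{2}{3} = - \frac{752}{3}$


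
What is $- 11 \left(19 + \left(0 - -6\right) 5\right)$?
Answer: $-539$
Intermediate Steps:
$- 11 \left(19 + \left(0 - -6\right) 5\right) = - 11 \left(19 + \left(0 + 6\right) 5\right) = - 11 \left(19 + 6 \cdot 5\right) = - 11 \left(19 + 30\right) = \left(-11\right) 49 = -539$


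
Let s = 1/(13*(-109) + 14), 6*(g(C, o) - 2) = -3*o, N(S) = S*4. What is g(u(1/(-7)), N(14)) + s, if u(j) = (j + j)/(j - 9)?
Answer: -36479/1403 ≈ -26.001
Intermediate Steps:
u(j) = 2*j/(-9 + j) (u(j) = (2*j)/(-9 + j) = 2*j/(-9 + j))
N(S) = 4*S
g(C, o) = 2 - o/2 (g(C, o) = 2 + (-3*o)/6 = 2 - o/2)
s = -1/1403 (s = 1/(-1417 + 14) = 1/(-1403) = -1/1403 ≈ -0.00071276)
g(u(1/(-7)), N(14)) + s = (2 - 2*14) - 1/1403 = (2 - ½*56) - 1/1403 = (2 - 28) - 1/1403 = -26 - 1/1403 = -36479/1403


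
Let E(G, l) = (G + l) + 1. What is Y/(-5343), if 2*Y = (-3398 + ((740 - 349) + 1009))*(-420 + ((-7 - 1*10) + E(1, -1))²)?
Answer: -54612/1781 ≈ -30.664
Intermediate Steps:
E(G, l) = 1 + G + l
Y = 163836 (Y = ((-3398 + ((740 - 349) + 1009))*(-420 + ((-7 - 1*10) + (1 + 1 - 1))²))/2 = ((-3398 + (391 + 1009))*(-420 + ((-7 - 10) + 1)²))/2 = ((-3398 + 1400)*(-420 + (-17 + 1)²))/2 = (-1998*(-420 + (-16)²))/2 = (-1998*(-420 + 256))/2 = (-1998*(-164))/2 = (½)*327672 = 163836)
Y/(-5343) = 163836/(-5343) = 163836*(-1/5343) = -54612/1781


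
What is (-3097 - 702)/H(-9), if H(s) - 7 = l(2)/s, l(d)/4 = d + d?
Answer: -34191/47 ≈ -727.47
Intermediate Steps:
l(d) = 8*d (l(d) = 4*(d + d) = 4*(2*d) = 8*d)
H(s) = 7 + 16/s (H(s) = 7 + (8*2)/s = 7 + 16/s)
(-3097 - 702)/H(-9) = (-3097 - 702)/(7 + 16/(-9)) = -3799/(7 + 16*(-⅑)) = -3799/(7 - 16/9) = -3799/47/9 = -3799*9/47 = -34191/47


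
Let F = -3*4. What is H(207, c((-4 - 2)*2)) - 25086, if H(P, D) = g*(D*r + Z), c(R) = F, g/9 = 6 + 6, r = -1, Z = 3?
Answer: -23466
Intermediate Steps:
g = 108 (g = 9*(6 + 6) = 9*12 = 108)
F = -12
c(R) = -12
H(P, D) = 324 - 108*D (H(P, D) = 108*(D*(-1) + 3) = 108*(-D + 3) = 108*(3 - D) = 324 - 108*D)
H(207, c((-4 - 2)*2)) - 25086 = (324 - 108*(-12)) - 25086 = (324 + 1296) - 25086 = 1620 - 25086 = -23466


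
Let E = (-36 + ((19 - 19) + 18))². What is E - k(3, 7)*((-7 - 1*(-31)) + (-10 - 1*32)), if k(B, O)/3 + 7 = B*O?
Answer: 1080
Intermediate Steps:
k(B, O) = -21 + 3*B*O (k(B, O) = -21 + 3*(B*O) = -21 + 3*B*O)
E = 324 (E = (-36 + (0 + 18))² = (-36 + 18)² = (-18)² = 324)
E - k(3, 7)*((-7 - 1*(-31)) + (-10 - 1*32)) = 324 - (-21 + 3*3*7)*((-7 - 1*(-31)) + (-10 - 1*32)) = 324 - (-21 + 63)*((-7 + 31) + (-10 - 32)) = 324 - 42*(24 - 42) = 324 - 42*(-18) = 324 - 1*(-756) = 324 + 756 = 1080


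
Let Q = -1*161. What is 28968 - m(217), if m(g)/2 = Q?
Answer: 29290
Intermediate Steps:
Q = -161
m(g) = -322 (m(g) = 2*(-161) = -322)
28968 - m(217) = 28968 - 1*(-322) = 28968 + 322 = 29290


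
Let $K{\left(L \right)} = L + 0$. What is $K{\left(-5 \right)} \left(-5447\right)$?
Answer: $27235$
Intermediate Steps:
$K{\left(L \right)} = L$
$K{\left(-5 \right)} \left(-5447\right) = \left(-5\right) \left(-5447\right) = 27235$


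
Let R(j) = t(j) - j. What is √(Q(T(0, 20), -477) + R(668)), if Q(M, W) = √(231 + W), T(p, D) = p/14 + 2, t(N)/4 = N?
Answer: √(2004 + I*√246) ≈ 44.766 + 0.1752*I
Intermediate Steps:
t(N) = 4*N
T(p, D) = 2 + p/14 (T(p, D) = p/14 + 2 = 2 + p/14)
R(j) = 3*j (R(j) = 4*j - j = 3*j)
√(Q(T(0, 20), -477) + R(668)) = √(√(231 - 477) + 3*668) = √(√(-246) + 2004) = √(I*√246 + 2004) = √(2004 + I*√246)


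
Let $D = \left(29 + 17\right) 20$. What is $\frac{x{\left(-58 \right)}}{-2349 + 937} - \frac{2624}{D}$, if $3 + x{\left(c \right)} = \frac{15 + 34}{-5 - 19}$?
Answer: $- \frac{11101349}{3897120} \approx -2.8486$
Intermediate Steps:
$D = 920$ ($D = 46 \cdot 20 = 920$)
$x{\left(c \right)} = - \frac{121}{24}$ ($x{\left(c \right)} = -3 + \frac{15 + 34}{-5 - 19} = -3 + \frac{49}{-24} = -3 + 49 \left(- \frac{1}{24}\right) = -3 - \frac{49}{24} = - \frac{121}{24}$)
$\frac{x{\left(-58 \right)}}{-2349 + 937} - \frac{2624}{D} = - \frac{121}{24 \left(-2349 + 937\right)} - \frac{2624}{920} = - \frac{121}{24 \left(-1412\right)} - \frac{328}{115} = \left(- \frac{121}{24}\right) \left(- \frac{1}{1412}\right) - \frac{328}{115} = \frac{121}{33888} - \frac{328}{115} = - \frac{11101349}{3897120}$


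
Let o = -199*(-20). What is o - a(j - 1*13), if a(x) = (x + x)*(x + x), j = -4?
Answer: 2824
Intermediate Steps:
a(x) = 4*x² (a(x) = (2*x)*(2*x) = 4*x²)
o = 3980
o - a(j - 1*13) = 3980 - 4*(-4 - 1*13)² = 3980 - 4*(-4 - 13)² = 3980 - 4*(-17)² = 3980 - 4*289 = 3980 - 1*1156 = 3980 - 1156 = 2824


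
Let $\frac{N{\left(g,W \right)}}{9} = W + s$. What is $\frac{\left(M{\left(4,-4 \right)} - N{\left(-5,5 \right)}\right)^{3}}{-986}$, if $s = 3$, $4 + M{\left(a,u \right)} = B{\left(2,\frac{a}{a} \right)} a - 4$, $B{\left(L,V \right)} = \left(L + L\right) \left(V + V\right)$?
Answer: $\frac{55296}{493} \approx 112.16$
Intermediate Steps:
$B{\left(L,V \right)} = 4 L V$ ($B{\left(L,V \right)} = 2 L 2 V = 4 L V$)
$M{\left(a,u \right)} = -8 + 8 a$ ($M{\left(a,u \right)} = -4 + \left(4 \cdot 2 \frac{a}{a} a - 4\right) = -4 + \left(4 \cdot 2 \cdot 1 a - 4\right) = -4 + \left(8 a - 4\right) = -4 + \left(-4 + 8 a\right) = -8 + 8 a$)
$N{\left(g,W \right)} = 27 + 9 W$ ($N{\left(g,W \right)} = 9 \left(W + 3\right) = 9 \left(3 + W\right) = 27 + 9 W$)
$\frac{\left(M{\left(4,-4 \right)} - N{\left(-5,5 \right)}\right)^{3}}{-986} = \frac{\left(\left(-8 + 8 \cdot 4\right) - \left(27 + 9 \cdot 5\right)\right)^{3}}{-986} = \left(\left(-8 + 32\right) - \left(27 + 45\right)\right)^{3} \left(- \frac{1}{986}\right) = \left(24 - 72\right)^{3} \left(- \frac{1}{986}\right) = \left(-48\right)^{3} \left(- \frac{1}{986}\right) = \left(-110592\right) \left(- \frac{1}{986}\right) = \frac{55296}{493}$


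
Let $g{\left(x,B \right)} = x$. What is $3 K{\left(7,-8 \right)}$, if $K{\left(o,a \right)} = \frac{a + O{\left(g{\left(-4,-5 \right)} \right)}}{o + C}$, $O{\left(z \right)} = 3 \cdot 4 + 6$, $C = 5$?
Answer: $\frac{5}{2} \approx 2.5$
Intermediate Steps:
$O{\left(z \right)} = 18$ ($O{\left(z \right)} = 12 + 6 = 18$)
$K{\left(o,a \right)} = \frac{18 + a}{5 + o}$ ($K{\left(o,a \right)} = \frac{a + 18}{o + 5} = \frac{18 + a}{5 + o}$)
$3 K{\left(7,-8 \right)} = 3 \frac{18 - 8}{5 + 7} = 3 \cdot \frac{1}{12} \cdot 10 = 3 \cdot \frac{5}{6} = \frac{5}{2}$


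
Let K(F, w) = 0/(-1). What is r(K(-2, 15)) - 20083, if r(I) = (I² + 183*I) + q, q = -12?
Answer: -20095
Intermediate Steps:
K(F, w) = 0 (K(F, w) = 0*(-1) = 0)
r(I) = -12 + I² + 183*I (r(I) = (I² + 183*I) - 12 = -12 + I² + 183*I)
r(K(-2, 15)) - 20083 = (-12 + 0² + 183*0) - 20083 = (-12 + 0 + 0) - 20083 = -12 - 20083 = -20095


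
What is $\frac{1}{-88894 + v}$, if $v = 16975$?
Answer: $- \frac{1}{71919} \approx -1.3905 \cdot 10^{-5}$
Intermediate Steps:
$\frac{1}{-88894 + v} = \frac{1}{-88894 + 16975} = \frac{1}{-71919} = - \frac{1}{71919}$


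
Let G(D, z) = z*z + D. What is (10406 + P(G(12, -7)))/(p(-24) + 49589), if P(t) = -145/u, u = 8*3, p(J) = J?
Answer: 249599/1189560 ≈ 0.20982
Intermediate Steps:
u = 24
G(D, z) = D + z² (G(D, z) = z² + D = D + z²)
P(t) = -145/24
(10406 + P(G(12, -7)))/(p(-24) + 49589) = (10406 - 145/24)/(-24 + 49589) = (249599/24)/49565 = (249599/24)*(1/49565) = 249599/1189560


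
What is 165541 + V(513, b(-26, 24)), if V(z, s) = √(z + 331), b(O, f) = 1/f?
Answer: 165541 + 2*√211 ≈ 1.6557e+5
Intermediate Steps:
V(z, s) = √(331 + z)
165541 + V(513, b(-26, 24)) = 165541 + √(331 + 513) = 165541 + √844 = 165541 + 2*√211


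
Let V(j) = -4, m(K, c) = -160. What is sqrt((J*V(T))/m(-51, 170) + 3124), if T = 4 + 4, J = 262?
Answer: sqrt(313055)/10 ≈ 55.951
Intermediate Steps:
T = 8
sqrt((J*V(T))/m(-51, 170) + 3124) = sqrt((262*(-4))/(-160) + 3124) = sqrt(-1048*(-1/160) + 3124) = sqrt(131/20 + 3124) = sqrt(62611/20) = sqrt(313055)/10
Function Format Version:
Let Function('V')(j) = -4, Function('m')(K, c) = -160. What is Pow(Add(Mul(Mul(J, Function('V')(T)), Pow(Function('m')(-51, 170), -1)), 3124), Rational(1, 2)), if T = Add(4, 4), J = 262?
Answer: Mul(Rational(1, 10), Pow(313055, Rational(1, 2))) ≈ 55.951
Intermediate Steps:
T = 8
Pow(Add(Mul(Mul(J, Function('V')(T)), Pow(Function('m')(-51, 170), -1)), 3124), Rational(1, 2)) = Pow(Add(Mul(Mul(262, -4), Pow(-160, -1)), 3124), Rational(1, 2)) = Pow(Add(Mul(-1048, Rational(-1, 160)), 3124), Rational(1, 2)) = Pow(Add(Rational(131, 20), 3124), Rational(1, 2)) = Pow(Rational(62611, 20), Rational(1, 2)) = Mul(Rational(1, 10), Pow(313055, Rational(1, 2)))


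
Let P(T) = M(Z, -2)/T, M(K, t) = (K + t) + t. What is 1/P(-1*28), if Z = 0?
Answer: 7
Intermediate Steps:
M(K, t) = K + 2*t
P(T) = -4/T (P(T) = (0 + 2*(-2))/T = (0 - 4)/T = -4/T)
1/P(-1*28) = 1/(-4/((-1*28))) = 1/(-4/(-28)) = 1/(-4*(-1/28)) = 1/(⅐) = 7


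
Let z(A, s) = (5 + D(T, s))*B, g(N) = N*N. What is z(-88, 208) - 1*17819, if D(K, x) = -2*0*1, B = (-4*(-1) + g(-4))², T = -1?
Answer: -15819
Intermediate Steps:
g(N) = N²
B = 400 (B = (-4*(-1) + (-4)²)² = (4 + 16)² = 20² = 400)
D(K, x) = 0 (D(K, x) = 0*1 = 0)
z(A, s) = 2000 (z(A, s) = (5 + 0)*400 = 5*400 = 2000)
z(-88, 208) - 1*17819 = 2000 - 1*17819 = 2000 - 17819 = -15819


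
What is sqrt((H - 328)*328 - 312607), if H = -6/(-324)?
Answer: I*sqrt(34034979)/9 ≈ 648.22*I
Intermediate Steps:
H = 1/54 (H = -6*(-1/324) = 1/54 ≈ 0.018519)
sqrt((H - 328)*328 - 312607) = sqrt((1/54 - 328)*328 - 312607) = sqrt(-17711/54*328 - 312607) = sqrt(-2904604/27 - 312607) = sqrt(-11344993/27) = I*sqrt(34034979)/9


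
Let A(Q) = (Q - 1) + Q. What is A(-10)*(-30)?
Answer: 630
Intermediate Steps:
A(Q) = -1 + 2*Q (A(Q) = (-1 + Q) + Q = -1 + 2*Q)
A(-10)*(-30) = (-1 + 2*(-10))*(-30) = (-1 - 20)*(-30) = -21*(-30) = 630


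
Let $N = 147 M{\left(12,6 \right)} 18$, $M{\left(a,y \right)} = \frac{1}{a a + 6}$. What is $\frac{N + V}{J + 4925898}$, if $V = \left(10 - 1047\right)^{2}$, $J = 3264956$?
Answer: $\frac{13442333}{102385675} \approx 0.13129$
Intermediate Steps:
$M{\left(a,y \right)} = \frac{1}{6 + a^{2}}$ ($M{\left(a,y \right)} = \frac{1}{a^{2} + 6} = \frac{1}{6 + a^{2}}$)
$V = 1075369$ ($V = \left(-1037\right)^{2} = 1075369$)
$N = \frac{441}{25}$ ($N = \frac{147}{6 + 12^{2}} \cdot 18 = \frac{147}{6 + 144} \cdot 18 = \frac{147}{150} \cdot 18 = 147 \cdot \frac{1}{150} \cdot 18 = \frac{49}{50} \cdot 18 = \frac{441}{25} \approx 17.64$)
$\frac{N + V}{J + 4925898} = \frac{\frac{441}{25} + 1075369}{3264956 + 4925898} = \frac{26884666}{25 \cdot 8190854} = \frac{26884666}{25} \cdot \frac{1}{8190854} = \frac{13442333}{102385675}$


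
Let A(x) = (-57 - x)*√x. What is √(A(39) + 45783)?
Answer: √(45783 - 96*√39) ≈ 212.56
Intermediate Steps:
A(x) = √x*(-57 - x)
√(A(39) + 45783) = √(√39*(-57 - 1*39) + 45783) = √(√39*(-57 - 39) + 45783) = √(√39*(-96) + 45783) = √(-96*√39 + 45783) = √(45783 - 96*√39)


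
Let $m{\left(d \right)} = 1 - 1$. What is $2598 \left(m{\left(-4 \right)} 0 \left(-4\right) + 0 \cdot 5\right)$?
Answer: $0$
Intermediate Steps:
$m{\left(d \right)} = 0$ ($m{\left(d \right)} = 1 - 1 = 0$)
$2598 \left(m{\left(-4 \right)} 0 \left(-4\right) + 0 \cdot 5\right) = 2598 \left(0 \cdot 0 \left(-4\right) + 0 \cdot 5\right) = 2598 \left(0 \cdot 0 + 0\right) = 2598 \left(0 + 0\right) = 2598 \cdot 0 = 0$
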